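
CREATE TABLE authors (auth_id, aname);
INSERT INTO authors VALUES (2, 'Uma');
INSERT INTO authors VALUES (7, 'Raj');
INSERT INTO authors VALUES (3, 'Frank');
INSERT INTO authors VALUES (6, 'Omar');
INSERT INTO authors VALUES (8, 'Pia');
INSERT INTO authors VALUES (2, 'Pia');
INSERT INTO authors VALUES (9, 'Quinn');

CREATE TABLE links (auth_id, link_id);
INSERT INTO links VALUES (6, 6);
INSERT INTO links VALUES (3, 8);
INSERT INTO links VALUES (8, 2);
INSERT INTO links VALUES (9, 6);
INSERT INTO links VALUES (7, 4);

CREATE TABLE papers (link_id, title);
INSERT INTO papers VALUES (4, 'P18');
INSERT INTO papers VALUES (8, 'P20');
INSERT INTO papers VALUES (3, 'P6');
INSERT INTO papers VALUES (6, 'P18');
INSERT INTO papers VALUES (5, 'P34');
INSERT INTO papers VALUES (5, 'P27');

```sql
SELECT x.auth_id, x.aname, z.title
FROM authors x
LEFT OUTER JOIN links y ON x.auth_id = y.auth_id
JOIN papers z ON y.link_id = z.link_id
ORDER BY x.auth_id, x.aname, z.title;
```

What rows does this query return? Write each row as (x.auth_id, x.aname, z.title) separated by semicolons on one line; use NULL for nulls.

(3, Frank, P20); (6, Omar, P18); (7, Raj, P18); (9, Quinn, P18)

Joins associate left-to-right: authors LEFT JOIN links on auth_id gives 7 intermediate row(s).
Then INNER JOIN `papers z` on link_id: keep only rows whose y.link_id appears in z.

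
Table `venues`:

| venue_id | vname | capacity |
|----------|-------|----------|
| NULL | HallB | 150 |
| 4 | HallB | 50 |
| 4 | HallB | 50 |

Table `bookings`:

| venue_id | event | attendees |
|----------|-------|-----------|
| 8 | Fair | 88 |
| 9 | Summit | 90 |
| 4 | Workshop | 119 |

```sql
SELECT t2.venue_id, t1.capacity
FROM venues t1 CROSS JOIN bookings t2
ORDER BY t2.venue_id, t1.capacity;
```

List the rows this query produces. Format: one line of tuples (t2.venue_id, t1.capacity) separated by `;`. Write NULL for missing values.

CROSS JOIN pairs every row of `venues` with every row of `bookings`: 3 × 3 = 9 rows.

(4, 50); (4, 50); (4, 150); (8, 50); (8, 50); (8, 150); (9, 50); (9, 50); (9, 150)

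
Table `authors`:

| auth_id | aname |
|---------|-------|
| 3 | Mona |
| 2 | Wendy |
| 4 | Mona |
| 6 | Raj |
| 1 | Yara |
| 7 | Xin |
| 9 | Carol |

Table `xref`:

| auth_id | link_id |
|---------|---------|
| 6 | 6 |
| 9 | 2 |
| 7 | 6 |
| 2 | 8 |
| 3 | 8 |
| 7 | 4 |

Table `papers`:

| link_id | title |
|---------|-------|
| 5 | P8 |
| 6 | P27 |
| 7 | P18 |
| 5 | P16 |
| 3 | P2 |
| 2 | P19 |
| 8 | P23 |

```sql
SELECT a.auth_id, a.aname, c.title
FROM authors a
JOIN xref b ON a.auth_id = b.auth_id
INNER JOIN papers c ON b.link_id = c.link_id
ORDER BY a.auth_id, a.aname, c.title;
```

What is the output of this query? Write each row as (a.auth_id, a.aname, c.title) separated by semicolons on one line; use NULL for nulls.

(2, Wendy, P23); (3, Mona, P23); (6, Raj, P27); (7, Xin, P27); (9, Carol, P19)

Joins associate left-to-right: authors INNER JOIN xref on auth_id gives 6 intermediate row(s).
Then INNER JOIN `papers c` on link_id: keep only rows whose b.link_id appears in c.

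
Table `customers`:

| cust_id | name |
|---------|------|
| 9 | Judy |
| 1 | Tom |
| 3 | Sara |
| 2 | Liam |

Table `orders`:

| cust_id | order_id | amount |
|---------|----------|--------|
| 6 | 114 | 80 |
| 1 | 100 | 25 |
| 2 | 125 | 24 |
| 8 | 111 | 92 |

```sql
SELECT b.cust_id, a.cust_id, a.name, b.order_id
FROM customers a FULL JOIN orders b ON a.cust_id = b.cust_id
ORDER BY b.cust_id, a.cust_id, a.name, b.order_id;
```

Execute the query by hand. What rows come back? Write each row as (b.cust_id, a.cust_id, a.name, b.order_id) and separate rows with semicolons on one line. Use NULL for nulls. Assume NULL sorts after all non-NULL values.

FULL OUTER JOIN keeps every row from both sides; unmatched rows get NULL for the other side's columns.
Matching on a.cust_id = b.cust_id.
- a[0] cust_id=9 → no match; kept with NULLs on the b side.
- a[1] cust_id=1 → 1 match(es) in b → 1 row(s).
- a[2] cust_id=3 → no match; kept with NULLs on the b side.
- a[3] cust_id=2 → 1 match(es) in b → 1 row(s).
- 2 b row(s) had no a match → kept, a columns NULL.
After projecting and ordering:
b.cust_id | a.cust_id | a.name | b.order_id
1 | 1 | Tom | 100
2 | 2 | Liam | 125
6 | NULL | NULL | 114
8 | NULL | NULL | 111
NULL | 3 | Sara | NULL
NULL | 9 | Judy | NULL

(1, 1, Tom, 100); (2, 2, Liam, 125); (6, NULL, NULL, 114); (8, NULL, NULL, 111); (NULL, 3, Sara, NULL); (NULL, 9, Judy, NULL)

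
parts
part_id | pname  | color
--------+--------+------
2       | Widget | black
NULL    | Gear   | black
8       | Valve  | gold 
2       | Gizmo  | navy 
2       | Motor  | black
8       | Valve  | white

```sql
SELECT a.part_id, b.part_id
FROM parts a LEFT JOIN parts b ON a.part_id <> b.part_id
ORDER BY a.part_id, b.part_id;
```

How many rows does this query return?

13

LEFT JOIN keeps every row from `parts a`; unmatched rows get NULL for `parts b`'s columns.
Matching on a.part_id <> b.part_id. A NULL in a compared column never satisfies the condition.
- a row (part_id=2): matches 2 b row(s) → 2 output row(s).
- a row (part_id=NULL): no match → kept, b columns NULL.
- a row (part_id=8): matches 3 b row(s) → 3 output row(s).
- a row (part_id=2): matches 2 b row(s) → 2 output row(s).
- a row (part_id=2): matches 2 b row(s) → 2 output row(s).
- a row (part_id=8): matches 3 b row(s) → 3 output row(s).
Total: 12 matched + 1 padded = 13 rows.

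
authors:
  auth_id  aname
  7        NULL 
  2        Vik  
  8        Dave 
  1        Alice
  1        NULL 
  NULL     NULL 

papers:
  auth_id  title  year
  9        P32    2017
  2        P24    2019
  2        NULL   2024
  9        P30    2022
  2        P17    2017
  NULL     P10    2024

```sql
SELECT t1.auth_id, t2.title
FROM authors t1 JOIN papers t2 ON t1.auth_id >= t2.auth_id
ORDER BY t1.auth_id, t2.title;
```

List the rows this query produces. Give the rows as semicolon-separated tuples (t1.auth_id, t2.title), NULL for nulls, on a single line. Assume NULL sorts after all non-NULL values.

INNER JOIN keeps only pairs where the ON condition holds.
Matching on t1.auth_id >= t2.auth_id. A NULL in a compared column never satisfies the condition.
Matched pairs: 9.

(2, P17); (2, P24); (2, NULL); (7, P17); (7, P24); (7, NULL); (8, P17); (8, P24); (8, NULL)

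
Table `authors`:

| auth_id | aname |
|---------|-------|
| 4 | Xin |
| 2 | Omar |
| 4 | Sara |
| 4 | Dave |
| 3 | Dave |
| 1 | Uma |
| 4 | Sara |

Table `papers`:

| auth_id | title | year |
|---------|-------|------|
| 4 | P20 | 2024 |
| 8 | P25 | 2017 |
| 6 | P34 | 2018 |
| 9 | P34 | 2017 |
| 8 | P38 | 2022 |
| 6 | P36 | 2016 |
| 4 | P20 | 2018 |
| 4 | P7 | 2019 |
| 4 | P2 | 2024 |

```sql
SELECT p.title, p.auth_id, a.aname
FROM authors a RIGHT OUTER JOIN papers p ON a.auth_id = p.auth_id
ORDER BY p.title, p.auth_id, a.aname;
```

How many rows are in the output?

21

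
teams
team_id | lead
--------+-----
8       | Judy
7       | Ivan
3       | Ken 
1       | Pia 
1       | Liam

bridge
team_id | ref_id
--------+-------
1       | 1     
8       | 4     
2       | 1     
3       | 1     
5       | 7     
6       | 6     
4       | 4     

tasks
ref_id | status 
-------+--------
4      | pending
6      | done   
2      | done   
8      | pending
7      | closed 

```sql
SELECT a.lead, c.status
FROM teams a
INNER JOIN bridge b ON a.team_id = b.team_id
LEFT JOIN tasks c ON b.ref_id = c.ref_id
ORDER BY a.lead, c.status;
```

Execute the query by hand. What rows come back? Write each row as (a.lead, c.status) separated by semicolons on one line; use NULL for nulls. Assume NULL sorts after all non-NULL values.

Step 1 — a INNER JOIN b on team_id → 4 row(s).
Then LEFT JOIN `tasks c` on ref_id: each of those 4 rows is kept; rows whose b.ref_id has no match in c get NULL for c's columns.

(Judy, pending); (Ken, NULL); (Liam, NULL); (Pia, NULL)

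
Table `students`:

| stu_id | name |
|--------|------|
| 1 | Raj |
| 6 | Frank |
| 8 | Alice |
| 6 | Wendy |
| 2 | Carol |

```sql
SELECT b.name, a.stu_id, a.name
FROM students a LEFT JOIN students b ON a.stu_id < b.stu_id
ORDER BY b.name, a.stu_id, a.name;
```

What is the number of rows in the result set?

10

LEFT JOIN keeps every row from `students a`; unmatched rows get NULL for `students b`'s columns.
Matching on a.stu_id < b.stu_id.
- a (stu_id=1) pairs with 4 row(s) of b.
- a (stu_id=6) pairs with 1 row(s) of b.
- a (stu_id=8) has no partner → padded with NULL.
- a (stu_id=6) pairs with 1 row(s) of b.
- a (stu_id=2) pairs with 3 row(s) of b.
Total: 9 matched + 1 padded = 10 rows.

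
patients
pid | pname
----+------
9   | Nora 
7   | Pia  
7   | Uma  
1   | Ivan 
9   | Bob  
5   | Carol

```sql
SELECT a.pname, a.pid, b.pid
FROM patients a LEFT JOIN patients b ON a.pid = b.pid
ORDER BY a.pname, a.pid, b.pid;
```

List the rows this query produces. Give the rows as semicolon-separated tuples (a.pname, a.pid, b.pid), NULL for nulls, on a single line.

(Bob, 9, 9); (Bob, 9, 9); (Carol, 5, 5); (Ivan, 1, 1); (Nora, 9, 9); (Nora, 9, 9); (Pia, 7, 7); (Pia, 7, 7); (Uma, 7, 7); (Uma, 7, 7)

LEFT JOIN keeps every row from `patients a`; unmatched rows get NULL for `patients b`'s columns.
Matching on a.pid = b.pid.
- pid=9: 2 matching b row(s), so 2 row(s) emitted.
- pid=7: 2 matching b row(s), so 2 row(s) emitted.
- pid=7: 2 matching b row(s), so 2 row(s) emitted.
- pid=1: 1 matching b row(s), so 1 row(s) emitted.
- pid=9: 2 matching b row(s), so 2 row(s) emitted.
- pid=5: 1 matching b row(s), so 1 row(s) emitted.
After projecting and ordering:
a.pname | a.pid | b.pid
Bob | 9 | 9
Bob | 9 | 9
Carol | 5 | 5
Ivan | 1 | 1
Nora | 9 | 9
Nora | 9 | 9
Pia | 7 | 7
Pia | 7 | 7
Uma | 7 | 7
Uma | 7 | 7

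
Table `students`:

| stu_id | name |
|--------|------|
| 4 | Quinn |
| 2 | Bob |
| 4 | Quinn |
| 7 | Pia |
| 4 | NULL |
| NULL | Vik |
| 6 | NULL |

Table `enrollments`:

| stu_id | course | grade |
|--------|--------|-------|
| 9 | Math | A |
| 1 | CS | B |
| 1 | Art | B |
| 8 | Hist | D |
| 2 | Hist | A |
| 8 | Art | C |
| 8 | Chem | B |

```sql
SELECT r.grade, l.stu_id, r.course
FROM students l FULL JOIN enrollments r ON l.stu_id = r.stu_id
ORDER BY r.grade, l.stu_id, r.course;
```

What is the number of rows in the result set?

FULL OUTER JOIN keeps every row from both sides; unmatched rows get NULL for the other side's columns.
Matching on l.stu_id = r.stu_id. A NULL in a compared column never satisfies the condition.
Matched pairs: 1; unmatched l rows kept: 6; unmatched r rows kept: 6.
Total: 1 matched + 12 padded = 13 rows.

13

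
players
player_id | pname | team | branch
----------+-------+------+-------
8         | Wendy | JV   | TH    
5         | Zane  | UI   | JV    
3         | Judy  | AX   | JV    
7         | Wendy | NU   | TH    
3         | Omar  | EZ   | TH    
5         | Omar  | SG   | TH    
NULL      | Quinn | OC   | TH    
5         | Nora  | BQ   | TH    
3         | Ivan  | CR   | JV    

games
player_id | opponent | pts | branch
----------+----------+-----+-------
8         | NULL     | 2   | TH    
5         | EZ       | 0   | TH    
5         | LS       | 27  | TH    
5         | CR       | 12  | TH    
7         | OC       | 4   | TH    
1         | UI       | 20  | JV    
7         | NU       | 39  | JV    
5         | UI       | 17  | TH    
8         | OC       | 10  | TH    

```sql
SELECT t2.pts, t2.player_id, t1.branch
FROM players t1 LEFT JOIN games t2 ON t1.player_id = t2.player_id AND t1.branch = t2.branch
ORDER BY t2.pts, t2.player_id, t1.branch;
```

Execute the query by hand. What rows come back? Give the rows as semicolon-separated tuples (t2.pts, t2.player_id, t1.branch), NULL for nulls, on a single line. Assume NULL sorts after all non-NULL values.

LEFT JOIN keeps every row from `players`; unmatched rows get NULL for `games`'s columns.
Matching on t1.player_id = t2.player_id AND t1.branch = t2.branch. A NULL in a compared column never satisfies the condition.
- player_id=8, branch=TH: 2 matching t2 row(s), so 2 row(s) emitted.
- player_id=5, branch=JV: no t2 row matches, row kept with t2 columns NULL.
- player_id=3, branch=JV: no t2 row matches, row kept with t2 columns NULL.
- player_id=7, branch=TH: 1 matching t2 row(s), so 1 row(s) emitted.
- player_id=3, branch=TH: no t2 row matches, row kept with t2 columns NULL.
- player_id=5, branch=TH: 4 matching t2 row(s), so 4 row(s) emitted.
- player_id=NULL, branch=TH: no t2 row matches, row kept with t2 columns NULL.
- player_id=5, branch=TH: 4 matching t2 row(s), so 4 row(s) emitted.
- player_id=3, branch=JV: no t2 row matches, row kept with t2 columns NULL.

(0, 5, TH); (0, 5, TH); (2, 8, TH); (4, 7, TH); (10, 8, TH); (12, 5, TH); (12, 5, TH); (17, 5, TH); (17, 5, TH); (27, 5, TH); (27, 5, TH); (NULL, NULL, JV); (NULL, NULL, JV); (NULL, NULL, JV); (NULL, NULL, TH); (NULL, NULL, TH)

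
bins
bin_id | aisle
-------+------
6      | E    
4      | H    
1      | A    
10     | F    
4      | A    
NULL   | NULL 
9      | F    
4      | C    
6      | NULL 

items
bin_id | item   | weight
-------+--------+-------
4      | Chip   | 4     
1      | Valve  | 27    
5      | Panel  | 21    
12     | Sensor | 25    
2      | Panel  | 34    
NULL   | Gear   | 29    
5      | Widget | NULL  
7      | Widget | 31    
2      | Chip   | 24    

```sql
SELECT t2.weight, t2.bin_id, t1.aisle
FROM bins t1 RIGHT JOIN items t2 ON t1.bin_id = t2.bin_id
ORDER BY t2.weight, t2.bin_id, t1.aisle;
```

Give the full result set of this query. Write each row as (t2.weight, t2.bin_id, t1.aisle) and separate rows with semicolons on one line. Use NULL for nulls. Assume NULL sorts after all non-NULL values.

(4, 4, A); (4, 4, C); (4, 4, H); (21, 5, NULL); (24, 2, NULL); (25, 12, NULL); (27, 1, A); (29, NULL, NULL); (31, 7, NULL); (34, 2, NULL); (NULL, 5, NULL)

RIGHT JOIN keeps every row from `items`; unmatched rows get NULL for `bins`'s columns.
Matching on t1.bin_id = t2.bin_id. A NULL in a compared column never satisfies the condition.
- t1 row (bin_id=6): no match.
- t1 row (bin_id=4): matches 1 t2 row(s) → 1 output row(s).
- t1 row (bin_id=1): matches 1 t2 row(s) → 1 output row(s).
- t1 row (bin_id=10): no match.
- t1 row (bin_id=4): matches 1 t2 row(s) → 1 output row(s).
- t1 row (bin_id=NULL): no match.
- t1 row (bin_id=9): no match.
- t1 row (bin_id=4): matches 1 t2 row(s) → 1 output row(s).
- t1 row (bin_id=6): no match.
- 7 row(s) from t2 found no t1 partner → padded with NULL.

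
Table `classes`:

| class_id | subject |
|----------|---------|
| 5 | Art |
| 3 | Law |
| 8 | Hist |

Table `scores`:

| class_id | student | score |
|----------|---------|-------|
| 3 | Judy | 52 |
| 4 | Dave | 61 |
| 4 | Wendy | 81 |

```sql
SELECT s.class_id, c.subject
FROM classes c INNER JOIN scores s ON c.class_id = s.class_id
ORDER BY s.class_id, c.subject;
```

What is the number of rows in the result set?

INNER JOIN keeps only pairs where the ON condition holds.
Matching on c.class_id = s.class_id.
Matched pairs: 1.
Total: 1 rows.

1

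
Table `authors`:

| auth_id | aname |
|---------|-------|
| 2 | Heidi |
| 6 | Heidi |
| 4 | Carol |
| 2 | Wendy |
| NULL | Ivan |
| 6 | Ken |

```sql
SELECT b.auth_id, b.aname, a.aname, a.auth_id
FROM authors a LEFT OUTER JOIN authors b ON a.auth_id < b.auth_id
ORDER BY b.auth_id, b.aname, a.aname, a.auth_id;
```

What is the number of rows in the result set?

11

LEFT JOIN keeps every row from `authors a`; unmatched rows get NULL for `authors b`'s columns.
Matching on a.auth_id < b.auth_id. A NULL in a compared column never satisfies the condition.
Matched pairs: 8; unmatched a rows kept: 3.
Total: 8 matched + 3 padded = 11 rows.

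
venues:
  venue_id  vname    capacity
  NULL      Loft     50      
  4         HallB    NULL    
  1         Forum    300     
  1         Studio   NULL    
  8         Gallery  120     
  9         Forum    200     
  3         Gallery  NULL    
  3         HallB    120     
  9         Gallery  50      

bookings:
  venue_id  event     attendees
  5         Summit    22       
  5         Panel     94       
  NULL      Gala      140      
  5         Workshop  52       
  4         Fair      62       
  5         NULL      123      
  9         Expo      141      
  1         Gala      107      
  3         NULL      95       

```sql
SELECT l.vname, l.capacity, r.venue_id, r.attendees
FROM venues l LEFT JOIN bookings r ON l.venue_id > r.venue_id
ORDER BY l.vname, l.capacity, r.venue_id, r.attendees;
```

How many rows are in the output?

LEFT JOIN keeps every row from `venues`; unmatched rows get NULL for `bookings`'s columns.
Matching on l.venue_id > r.venue_id. A NULL in a compared column never satisfies the condition.
- venue_id=NULL: no r row matches, row kept with r columns NULL.
- venue_id=4: 2 matching r row(s), so 2 row(s) emitted.
- venue_id=1: no r row matches, row kept with r columns NULL.
- venue_id=1: no r row matches, row kept with r columns NULL.
- venue_id=8: 7 matching r row(s), so 7 row(s) emitted.
- venue_id=9: 7 matching r row(s), so 7 row(s) emitted.
- venue_id=3: 1 matching r row(s), so 1 row(s) emitted.
- venue_id=3: 1 matching r row(s), so 1 row(s) emitted.
- venue_id=9: 7 matching r row(s), so 7 row(s) emitted.
Total: 25 matched + 3 padded = 28 rows.

28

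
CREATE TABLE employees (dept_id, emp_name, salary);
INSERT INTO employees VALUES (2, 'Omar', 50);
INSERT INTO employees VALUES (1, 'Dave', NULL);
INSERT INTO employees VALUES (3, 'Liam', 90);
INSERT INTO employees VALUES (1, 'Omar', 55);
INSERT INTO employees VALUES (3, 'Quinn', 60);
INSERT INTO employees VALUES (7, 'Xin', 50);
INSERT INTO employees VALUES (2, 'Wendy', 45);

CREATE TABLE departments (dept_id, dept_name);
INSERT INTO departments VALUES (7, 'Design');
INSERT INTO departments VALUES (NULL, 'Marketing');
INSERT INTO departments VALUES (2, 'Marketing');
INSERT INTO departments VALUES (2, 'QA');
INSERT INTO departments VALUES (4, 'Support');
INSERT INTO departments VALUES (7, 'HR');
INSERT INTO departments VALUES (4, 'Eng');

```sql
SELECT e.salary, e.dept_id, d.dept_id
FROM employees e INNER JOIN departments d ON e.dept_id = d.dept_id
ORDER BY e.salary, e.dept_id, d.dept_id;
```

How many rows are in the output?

6

INNER JOIN keeps only pairs where the ON condition holds.
Matching on e.dept_id = d.dept_id. A NULL in a compared column never satisfies the condition.
Matched pairs: 6.
Total: 6 rows.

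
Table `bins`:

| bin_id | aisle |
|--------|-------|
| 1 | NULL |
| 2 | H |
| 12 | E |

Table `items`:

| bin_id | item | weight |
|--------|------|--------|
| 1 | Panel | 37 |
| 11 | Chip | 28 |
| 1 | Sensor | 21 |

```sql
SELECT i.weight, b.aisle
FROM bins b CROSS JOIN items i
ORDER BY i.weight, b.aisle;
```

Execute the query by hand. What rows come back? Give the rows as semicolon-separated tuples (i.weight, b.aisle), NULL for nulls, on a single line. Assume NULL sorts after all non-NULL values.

(21, E); (21, H); (21, NULL); (28, E); (28, H); (28, NULL); (37, E); (37, H); (37, NULL)

CROSS JOIN pairs every row of `bins` with every row of `items`: 3 × 3 = 9 rows.
After projecting and ordering:
i.weight | b.aisle
21 | E
21 | H
21 | NULL
28 | E
28 | H
28 | NULL
37 | E
37 | H
37 | NULL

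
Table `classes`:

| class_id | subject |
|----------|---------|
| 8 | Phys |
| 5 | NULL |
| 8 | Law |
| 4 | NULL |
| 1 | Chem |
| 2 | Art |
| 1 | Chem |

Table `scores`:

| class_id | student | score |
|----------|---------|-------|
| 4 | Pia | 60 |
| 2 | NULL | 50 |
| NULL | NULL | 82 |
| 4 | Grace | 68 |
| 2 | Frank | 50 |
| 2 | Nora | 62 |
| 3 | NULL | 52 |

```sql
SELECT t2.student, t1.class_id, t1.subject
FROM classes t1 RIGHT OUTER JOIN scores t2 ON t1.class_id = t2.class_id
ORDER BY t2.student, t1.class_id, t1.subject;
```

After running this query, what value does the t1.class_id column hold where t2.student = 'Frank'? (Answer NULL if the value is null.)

2

RIGHT JOIN keeps every row from `scores`; unmatched rows get NULL for `classes`'s columns.
Matching on t1.class_id = t2.class_id. A NULL in a compared column never satisfies the condition.
- t1[0] class_id=8 → no match.
- t1[1] class_id=5 → no match.
- t1[2] class_id=8 → no match.
- t1[3] class_id=4 → 2 match(es) in t2 → 2 row(s).
- t1[4] class_id=1 → no match.
- t1[5] class_id=2 → 3 match(es) in t2 → 3 row(s).
- t1[6] class_id=1 → no match.
- 2 t2 row(s) had no t1 match → kept, t1 columns NULL.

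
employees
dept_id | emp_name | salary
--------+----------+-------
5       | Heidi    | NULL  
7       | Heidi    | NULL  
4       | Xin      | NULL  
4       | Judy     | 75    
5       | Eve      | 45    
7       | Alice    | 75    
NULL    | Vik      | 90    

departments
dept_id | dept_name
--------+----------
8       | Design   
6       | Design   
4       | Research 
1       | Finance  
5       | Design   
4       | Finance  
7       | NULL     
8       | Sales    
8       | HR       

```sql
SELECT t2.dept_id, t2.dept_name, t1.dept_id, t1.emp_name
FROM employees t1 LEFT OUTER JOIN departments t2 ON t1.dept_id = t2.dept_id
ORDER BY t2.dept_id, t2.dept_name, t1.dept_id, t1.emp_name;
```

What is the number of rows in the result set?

LEFT JOIN keeps every row from `employees`; unmatched rows get NULL for `departments`'s columns.
Matching on t1.dept_id = t2.dept_id. A NULL in a compared column never satisfies the condition.
- t1[0] dept_id=5 → 1 match(es) in t2 → 1 row(s).
- t1[1] dept_id=7 → 1 match(es) in t2 → 1 row(s).
- t1[2] dept_id=4 → 2 match(es) in t2 → 2 row(s).
- t1[3] dept_id=4 → 2 match(es) in t2 → 2 row(s).
- t1[4] dept_id=5 → 1 match(es) in t2 → 1 row(s).
- t1[5] dept_id=7 → 1 match(es) in t2 → 1 row(s).
- t1[6] dept_id=NULL → no match; kept with NULLs on the t2 side.
Total: 8 matched + 1 padded = 9 rows.

9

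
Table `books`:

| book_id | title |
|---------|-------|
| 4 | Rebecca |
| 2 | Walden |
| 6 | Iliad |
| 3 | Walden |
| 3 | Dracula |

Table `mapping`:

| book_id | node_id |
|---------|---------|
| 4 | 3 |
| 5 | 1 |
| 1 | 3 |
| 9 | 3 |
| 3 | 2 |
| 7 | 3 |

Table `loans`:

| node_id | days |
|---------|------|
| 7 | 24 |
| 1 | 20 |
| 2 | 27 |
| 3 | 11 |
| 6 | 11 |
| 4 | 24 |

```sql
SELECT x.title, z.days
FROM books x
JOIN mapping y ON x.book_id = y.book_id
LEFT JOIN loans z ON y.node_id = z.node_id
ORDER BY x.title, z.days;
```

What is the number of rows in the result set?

Evaluate left to right. First `books x INNER JOIN mapping y` on book_id: 3 row(s).
Then LEFT JOIN `loans z` on node_id: each of those 3 rows is kept; rows whose y.node_id has no match in z get NULL for z's columns.
Result: 3 row(s).

3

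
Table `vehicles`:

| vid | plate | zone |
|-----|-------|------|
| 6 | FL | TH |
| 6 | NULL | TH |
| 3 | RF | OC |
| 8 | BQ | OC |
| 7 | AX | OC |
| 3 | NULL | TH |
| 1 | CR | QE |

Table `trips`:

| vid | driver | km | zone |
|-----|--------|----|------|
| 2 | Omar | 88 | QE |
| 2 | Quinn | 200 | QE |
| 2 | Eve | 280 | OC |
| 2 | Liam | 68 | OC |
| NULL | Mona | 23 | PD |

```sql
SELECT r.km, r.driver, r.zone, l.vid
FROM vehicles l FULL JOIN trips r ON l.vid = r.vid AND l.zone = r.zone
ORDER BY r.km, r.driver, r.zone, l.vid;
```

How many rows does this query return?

12

FULL OUTER JOIN keeps every row from both sides; unmatched rows get NULL for the other side's columns.
Matching on l.vid = r.vid AND l.zone = r.zone. A NULL in a compared column never satisfies the condition.
Matched pairs: 0; unmatched l rows kept: 7; unmatched r rows kept: 5.
Total: 0 matched + 12 padded = 12 rows.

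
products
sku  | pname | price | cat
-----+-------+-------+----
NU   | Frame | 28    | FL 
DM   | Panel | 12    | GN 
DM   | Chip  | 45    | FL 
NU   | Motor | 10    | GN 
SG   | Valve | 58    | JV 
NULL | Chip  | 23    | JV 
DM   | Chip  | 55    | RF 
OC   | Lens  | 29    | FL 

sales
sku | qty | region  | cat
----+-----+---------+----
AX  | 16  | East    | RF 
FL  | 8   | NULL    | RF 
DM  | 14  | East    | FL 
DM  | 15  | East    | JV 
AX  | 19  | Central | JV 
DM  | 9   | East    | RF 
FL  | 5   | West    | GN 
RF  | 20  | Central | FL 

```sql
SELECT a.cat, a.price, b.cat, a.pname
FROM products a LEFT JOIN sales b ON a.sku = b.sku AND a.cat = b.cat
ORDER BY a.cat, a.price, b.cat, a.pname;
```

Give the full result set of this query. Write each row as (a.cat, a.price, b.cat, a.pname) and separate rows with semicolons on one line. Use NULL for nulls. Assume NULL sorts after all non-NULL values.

LEFT JOIN keeps every row from `products`; unmatched rows get NULL for `sales`'s columns.
Matching on a.sku = b.sku AND a.cat = b.cat. A NULL in a compared column never satisfies the condition.
Matched pairs: 2; unmatched a rows kept: 6.

(FL, 28, NULL, Frame); (FL, 29, NULL, Lens); (FL, 45, FL, Chip); (GN, 10, NULL, Motor); (GN, 12, NULL, Panel); (JV, 23, NULL, Chip); (JV, 58, NULL, Valve); (RF, 55, RF, Chip)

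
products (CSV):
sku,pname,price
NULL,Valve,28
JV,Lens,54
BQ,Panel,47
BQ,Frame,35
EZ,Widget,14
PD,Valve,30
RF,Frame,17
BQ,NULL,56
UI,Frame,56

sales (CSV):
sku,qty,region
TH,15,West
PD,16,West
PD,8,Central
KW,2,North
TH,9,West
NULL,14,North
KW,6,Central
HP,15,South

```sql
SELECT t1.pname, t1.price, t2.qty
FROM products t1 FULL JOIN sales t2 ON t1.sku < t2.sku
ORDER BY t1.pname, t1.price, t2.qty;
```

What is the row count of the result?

41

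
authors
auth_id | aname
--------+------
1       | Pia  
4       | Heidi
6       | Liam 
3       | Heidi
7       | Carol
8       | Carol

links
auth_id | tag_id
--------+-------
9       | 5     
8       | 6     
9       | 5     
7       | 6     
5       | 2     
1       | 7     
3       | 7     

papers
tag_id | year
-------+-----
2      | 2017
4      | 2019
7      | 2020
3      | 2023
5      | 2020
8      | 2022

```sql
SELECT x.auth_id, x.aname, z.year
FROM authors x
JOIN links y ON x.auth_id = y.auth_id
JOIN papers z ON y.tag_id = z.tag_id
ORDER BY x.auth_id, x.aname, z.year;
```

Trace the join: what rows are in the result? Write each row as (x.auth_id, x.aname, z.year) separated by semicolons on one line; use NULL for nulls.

Joins associate left-to-right: authors INNER JOIN links on auth_id gives 4 intermediate row(s).
Then INNER JOIN `papers z` on tag_id: keep only rows whose y.tag_id appears in z.

(1, Pia, 2020); (3, Heidi, 2020)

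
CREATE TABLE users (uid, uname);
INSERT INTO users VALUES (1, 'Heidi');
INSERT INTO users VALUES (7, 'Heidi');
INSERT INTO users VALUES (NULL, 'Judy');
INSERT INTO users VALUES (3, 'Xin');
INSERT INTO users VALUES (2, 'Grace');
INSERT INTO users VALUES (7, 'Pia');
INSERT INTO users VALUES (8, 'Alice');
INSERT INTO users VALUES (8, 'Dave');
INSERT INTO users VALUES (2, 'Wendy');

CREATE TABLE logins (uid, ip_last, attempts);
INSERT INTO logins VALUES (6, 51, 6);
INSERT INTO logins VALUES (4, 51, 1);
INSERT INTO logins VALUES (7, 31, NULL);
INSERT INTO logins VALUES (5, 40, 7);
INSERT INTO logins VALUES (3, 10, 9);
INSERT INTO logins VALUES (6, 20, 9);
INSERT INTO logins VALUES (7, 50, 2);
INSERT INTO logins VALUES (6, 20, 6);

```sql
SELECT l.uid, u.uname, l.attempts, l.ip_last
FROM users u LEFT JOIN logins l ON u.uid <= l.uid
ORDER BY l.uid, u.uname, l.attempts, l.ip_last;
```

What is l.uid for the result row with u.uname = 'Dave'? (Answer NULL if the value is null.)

LEFT JOIN keeps every row from `users`; unmatched rows get NULL for `logins`'s columns.
Matching on u.uid <= l.uid. A NULL in a compared column never satisfies the condition.
- u[0] uid=1 → 8 match(es) in l → 8 row(s).
- u[1] uid=7 → 2 match(es) in l → 2 row(s).
- u[2] uid=NULL → no match; kept with NULLs on the l side.
- u[3] uid=3 → 8 match(es) in l → 8 row(s).
- u[4] uid=2 → 8 match(es) in l → 8 row(s).
- u[5] uid=7 → 2 match(es) in l → 2 row(s).
- u[6] uid=8 → no match; kept with NULLs on the l side.
- u[7] uid=8 → no match; kept with NULLs on the l side.
- u[8] uid=2 → 8 match(es) in l → 8 row(s).

NULL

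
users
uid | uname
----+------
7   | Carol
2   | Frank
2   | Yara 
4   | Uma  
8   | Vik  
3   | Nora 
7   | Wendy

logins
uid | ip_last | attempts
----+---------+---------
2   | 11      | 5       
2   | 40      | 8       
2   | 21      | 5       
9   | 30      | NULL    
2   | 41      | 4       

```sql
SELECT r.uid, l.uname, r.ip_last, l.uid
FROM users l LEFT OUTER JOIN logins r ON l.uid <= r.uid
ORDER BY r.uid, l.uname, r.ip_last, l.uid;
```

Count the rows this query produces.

15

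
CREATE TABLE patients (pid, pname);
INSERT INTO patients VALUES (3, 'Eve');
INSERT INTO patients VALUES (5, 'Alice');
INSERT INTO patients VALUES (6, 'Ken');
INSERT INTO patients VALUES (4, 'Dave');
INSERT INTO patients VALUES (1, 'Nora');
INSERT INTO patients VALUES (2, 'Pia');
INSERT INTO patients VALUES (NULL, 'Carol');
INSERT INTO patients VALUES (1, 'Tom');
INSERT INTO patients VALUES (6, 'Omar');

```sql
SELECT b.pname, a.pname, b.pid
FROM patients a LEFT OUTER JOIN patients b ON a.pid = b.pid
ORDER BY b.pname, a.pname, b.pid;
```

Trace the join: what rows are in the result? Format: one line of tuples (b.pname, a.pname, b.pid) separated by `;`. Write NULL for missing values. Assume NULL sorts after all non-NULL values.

LEFT JOIN keeps every row from `patients a`; unmatched rows get NULL for `patients b`'s columns.
Matching on a.pid = b.pid. A NULL in a compared column never satisfies the condition.
Matched pairs: 12; unmatched a rows kept: 1.

(Alice, Alice, 5); (Dave, Dave, 4); (Eve, Eve, 3); (Ken, Ken, 6); (Ken, Omar, 6); (Nora, Nora, 1); (Nora, Tom, 1); (Omar, Ken, 6); (Omar, Omar, 6); (Pia, Pia, 2); (Tom, Nora, 1); (Tom, Tom, 1); (NULL, Carol, NULL)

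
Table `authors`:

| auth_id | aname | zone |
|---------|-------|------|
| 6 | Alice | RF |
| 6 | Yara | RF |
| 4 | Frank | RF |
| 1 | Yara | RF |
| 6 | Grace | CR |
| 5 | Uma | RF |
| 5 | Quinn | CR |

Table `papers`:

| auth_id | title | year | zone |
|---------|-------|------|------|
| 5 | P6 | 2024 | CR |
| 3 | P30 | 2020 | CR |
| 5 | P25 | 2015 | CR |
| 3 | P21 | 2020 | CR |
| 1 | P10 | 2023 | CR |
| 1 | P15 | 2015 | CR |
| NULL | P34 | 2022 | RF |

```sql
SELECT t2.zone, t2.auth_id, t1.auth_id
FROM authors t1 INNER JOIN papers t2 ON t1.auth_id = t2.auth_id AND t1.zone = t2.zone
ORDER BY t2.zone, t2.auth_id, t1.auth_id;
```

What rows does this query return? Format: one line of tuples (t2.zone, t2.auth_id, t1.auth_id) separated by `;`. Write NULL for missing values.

(CR, 5, 5); (CR, 5, 5)

INNER JOIN keeps only pairs where the ON condition holds.
Matching on t1.auth_id = t2.auth_id AND t1.zone = t2.zone. A NULL in a compared column never satisfies the condition.
Matched pairs: 2.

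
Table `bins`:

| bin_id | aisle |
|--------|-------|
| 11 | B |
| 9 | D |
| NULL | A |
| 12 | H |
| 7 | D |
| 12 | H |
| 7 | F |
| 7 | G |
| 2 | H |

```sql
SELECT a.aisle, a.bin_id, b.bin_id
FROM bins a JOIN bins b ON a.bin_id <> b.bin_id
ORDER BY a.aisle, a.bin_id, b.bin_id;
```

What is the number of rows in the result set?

INNER JOIN keeps only pairs where the ON condition holds.
Matching on a.bin_id <> b.bin_id. A NULL in a compared column never satisfies the condition.
- bin_id=11: 7 matching b row(s), so 7 row(s) emitted.
- bin_id=9: 7 matching b row(s), so 7 row(s) emitted.
- bin_id=NULL: no matching b row, dropped.
- bin_id=12: 6 matching b row(s), so 6 row(s) emitted.
- bin_id=7: 5 matching b row(s), so 5 row(s) emitted.
- bin_id=12: 6 matching b row(s), so 6 row(s) emitted.
- bin_id=7: 5 matching b row(s), so 5 row(s) emitted.
- bin_id=7: 5 matching b row(s), so 5 row(s) emitted.
- bin_id=2: 7 matching b row(s), so 7 row(s) emitted.
Total: 48 rows.

48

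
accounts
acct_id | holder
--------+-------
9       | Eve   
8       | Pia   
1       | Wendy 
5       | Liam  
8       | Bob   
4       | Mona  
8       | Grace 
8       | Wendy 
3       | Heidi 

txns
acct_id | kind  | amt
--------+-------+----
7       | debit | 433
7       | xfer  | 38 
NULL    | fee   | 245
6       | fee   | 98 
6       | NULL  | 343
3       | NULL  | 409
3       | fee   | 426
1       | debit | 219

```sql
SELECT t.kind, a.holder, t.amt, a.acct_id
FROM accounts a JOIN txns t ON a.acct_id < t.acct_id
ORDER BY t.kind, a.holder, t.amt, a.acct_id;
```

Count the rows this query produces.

INNER JOIN keeps only pairs where the ON condition holds.
Matching on a.acct_id < t.acct_id. A NULL in a compared column never satisfies the condition.
Matched pairs: 18.
Total: 18 rows.

18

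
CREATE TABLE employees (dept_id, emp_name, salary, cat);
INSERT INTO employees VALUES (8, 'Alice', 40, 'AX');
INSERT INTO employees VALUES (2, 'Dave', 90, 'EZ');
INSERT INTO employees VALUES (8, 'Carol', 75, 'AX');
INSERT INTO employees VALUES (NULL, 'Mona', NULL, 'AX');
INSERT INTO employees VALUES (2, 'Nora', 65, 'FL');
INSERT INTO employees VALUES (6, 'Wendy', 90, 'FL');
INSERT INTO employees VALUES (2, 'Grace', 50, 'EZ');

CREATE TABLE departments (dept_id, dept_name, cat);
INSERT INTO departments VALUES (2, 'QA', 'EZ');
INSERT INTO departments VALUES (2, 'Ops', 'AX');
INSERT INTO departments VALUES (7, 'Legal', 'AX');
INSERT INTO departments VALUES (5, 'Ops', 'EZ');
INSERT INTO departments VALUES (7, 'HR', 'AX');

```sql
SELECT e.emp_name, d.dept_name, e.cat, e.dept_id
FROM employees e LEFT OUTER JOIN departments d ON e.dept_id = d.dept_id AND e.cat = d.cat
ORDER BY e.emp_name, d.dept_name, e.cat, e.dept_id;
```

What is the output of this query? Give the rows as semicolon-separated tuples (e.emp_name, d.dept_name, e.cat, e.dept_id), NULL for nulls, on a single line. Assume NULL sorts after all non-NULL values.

(Alice, NULL, AX, 8); (Carol, NULL, AX, 8); (Dave, QA, EZ, 2); (Grace, QA, EZ, 2); (Mona, NULL, AX, NULL); (Nora, NULL, FL, 2); (Wendy, NULL, FL, 6)

LEFT JOIN keeps every row from `employees`; unmatched rows get NULL for `departments`'s columns.
Matching on e.dept_id = d.dept_id AND e.cat = d.cat. A NULL in a compared column never satisfies the condition.
- e[0] dept_id=8, cat=AX → no match; kept with NULLs on the d side.
- e[1] dept_id=2, cat=EZ → 1 match(es) in d → 1 row(s).
- e[2] dept_id=8, cat=AX → no match; kept with NULLs on the d side.
- e[3] dept_id=NULL, cat=AX → no match; kept with NULLs on the d side.
- e[4] dept_id=2, cat=FL → no match; kept with NULLs on the d side.
- e[5] dept_id=6, cat=FL → no match; kept with NULLs on the d side.
- e[6] dept_id=2, cat=EZ → 1 match(es) in d → 1 row(s).
After projecting and ordering:
e.emp_name | d.dept_name | e.cat | e.dept_id
Alice | NULL | AX | 8
Carol | NULL | AX | 8
Dave | QA | EZ | 2
Grace | QA | EZ | 2
Mona | NULL | AX | NULL
Nora | NULL | FL | 2
Wendy | NULL | FL | 6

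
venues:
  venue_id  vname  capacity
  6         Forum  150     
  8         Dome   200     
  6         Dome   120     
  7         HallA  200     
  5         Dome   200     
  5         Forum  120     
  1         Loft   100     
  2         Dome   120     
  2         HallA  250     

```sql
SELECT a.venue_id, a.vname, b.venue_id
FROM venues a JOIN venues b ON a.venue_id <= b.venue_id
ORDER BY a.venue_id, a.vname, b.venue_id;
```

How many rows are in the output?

INNER JOIN keeps only pairs where the ON condition holds.
Matching on a.venue_id <= b.venue_id.
- a (venue_id=6) pairs with 4 row(s) of b.
- a (venue_id=8) pairs with 1 row(s) of b.
- a (venue_id=6) pairs with 4 row(s) of b.
- a (venue_id=7) pairs with 2 row(s) of b.
- a (venue_id=5) pairs with 6 row(s) of b.
- a (venue_id=5) pairs with 6 row(s) of b.
- a (venue_id=1) pairs with 9 row(s) of b.
- a (venue_id=2) pairs with 8 row(s) of b.
- a (venue_id=2) pairs with 8 row(s) of b.
Total: 48 rows.

48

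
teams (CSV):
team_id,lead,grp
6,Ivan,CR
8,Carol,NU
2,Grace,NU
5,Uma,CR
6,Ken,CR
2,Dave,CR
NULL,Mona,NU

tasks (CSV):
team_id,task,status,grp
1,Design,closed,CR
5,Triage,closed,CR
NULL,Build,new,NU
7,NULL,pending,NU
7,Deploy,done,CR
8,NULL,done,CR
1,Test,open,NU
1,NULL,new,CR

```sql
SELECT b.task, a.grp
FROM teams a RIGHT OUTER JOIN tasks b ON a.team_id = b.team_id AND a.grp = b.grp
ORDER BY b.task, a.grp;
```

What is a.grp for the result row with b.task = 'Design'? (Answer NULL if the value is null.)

RIGHT JOIN keeps every row from `tasks`; unmatched rows get NULL for `teams`'s columns.
Matching on a.team_id = b.team_id AND a.grp = b.grp. A NULL in a compared column never satisfies the condition.
- a row (team_id=6, grp=CR): no match.
- a row (team_id=8, grp=NU): no match.
- a row (team_id=2, grp=NU): no match.
- a row (team_id=5, grp=CR): matches 1 b row(s) → 1 output row(s).
- a row (team_id=6, grp=CR): no match.
- a row (team_id=2, grp=CR): no match.
- a row (team_id=NULL, grp=NU): no match.
- plus 7 unmatched b row(s), each kept with NULL a columns.

NULL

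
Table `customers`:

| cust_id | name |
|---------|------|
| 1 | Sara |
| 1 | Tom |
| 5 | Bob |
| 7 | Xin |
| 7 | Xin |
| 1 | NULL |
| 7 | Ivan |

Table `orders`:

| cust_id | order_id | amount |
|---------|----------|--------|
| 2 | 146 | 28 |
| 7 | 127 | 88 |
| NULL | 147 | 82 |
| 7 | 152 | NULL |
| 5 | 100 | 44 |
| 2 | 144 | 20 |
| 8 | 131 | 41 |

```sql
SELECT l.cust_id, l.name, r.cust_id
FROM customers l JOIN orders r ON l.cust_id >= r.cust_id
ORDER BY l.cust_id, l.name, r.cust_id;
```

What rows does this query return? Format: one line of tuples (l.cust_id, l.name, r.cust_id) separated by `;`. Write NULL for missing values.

INNER JOIN keeps only pairs where the ON condition holds.
Matching on l.cust_id >= r.cust_id. A NULL in a compared column never satisfies the condition.
Matched pairs: 18.

(5, Bob, 2); (5, Bob, 2); (5, Bob, 5); (7, Ivan, 2); (7, Ivan, 2); (7, Ivan, 5); (7, Ivan, 7); (7, Ivan, 7); (7, Xin, 2); (7, Xin, 2); (7, Xin, 2); (7, Xin, 2); (7, Xin, 5); (7, Xin, 5); (7, Xin, 7); (7, Xin, 7); (7, Xin, 7); (7, Xin, 7)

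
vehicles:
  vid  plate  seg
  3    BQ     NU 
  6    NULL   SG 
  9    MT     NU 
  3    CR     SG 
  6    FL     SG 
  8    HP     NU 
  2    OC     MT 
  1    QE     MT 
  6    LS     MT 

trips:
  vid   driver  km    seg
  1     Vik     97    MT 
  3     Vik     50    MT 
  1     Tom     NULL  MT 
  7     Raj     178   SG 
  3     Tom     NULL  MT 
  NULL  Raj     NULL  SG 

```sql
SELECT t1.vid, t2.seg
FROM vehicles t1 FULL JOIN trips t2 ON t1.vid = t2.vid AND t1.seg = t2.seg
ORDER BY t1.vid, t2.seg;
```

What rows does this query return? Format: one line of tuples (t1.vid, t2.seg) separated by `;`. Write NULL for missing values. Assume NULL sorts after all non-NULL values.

FULL OUTER JOIN keeps every row from both sides; unmatched rows get NULL for the other side's columns.
Matching on t1.vid = t2.vid AND t1.seg = t2.seg. A NULL in a compared column never satisfies the condition.
- t1[0] vid=3, seg=NU → no match; kept with NULLs on the t2 side.
- t1[1] vid=6, seg=SG → no match; kept with NULLs on the t2 side.
- t1[2] vid=9, seg=NU → no match; kept with NULLs on the t2 side.
- t1[3] vid=3, seg=SG → no match; kept with NULLs on the t2 side.
- t1[4] vid=6, seg=SG → no match; kept with NULLs on the t2 side.
- t1[5] vid=8, seg=NU → no match; kept with NULLs on the t2 side.
- t1[6] vid=2, seg=MT → no match; kept with NULLs on the t2 side.
- t1[7] vid=1, seg=MT → 2 match(es) in t2 → 2 row(s).
- t1[8] vid=6, seg=MT → no match; kept with NULLs on the t2 side.
- 4 t2 row(s) had no t1 match → kept, t1 columns NULL.

(1, MT); (1, MT); (2, NULL); (3, NULL); (3, NULL); (6, NULL); (6, NULL); (6, NULL); (8, NULL); (9, NULL); (NULL, MT); (NULL, MT); (NULL, SG); (NULL, SG)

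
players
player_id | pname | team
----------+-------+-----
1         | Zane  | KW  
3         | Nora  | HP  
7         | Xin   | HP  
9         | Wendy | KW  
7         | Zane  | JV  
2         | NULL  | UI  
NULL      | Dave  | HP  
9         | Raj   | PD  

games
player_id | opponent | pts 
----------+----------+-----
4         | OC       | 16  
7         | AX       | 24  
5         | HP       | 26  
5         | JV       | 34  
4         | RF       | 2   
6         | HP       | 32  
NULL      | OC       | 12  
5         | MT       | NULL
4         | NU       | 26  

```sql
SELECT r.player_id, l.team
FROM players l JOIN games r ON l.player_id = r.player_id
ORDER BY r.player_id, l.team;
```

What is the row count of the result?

2

INNER JOIN keeps only pairs where the ON condition holds.
Matching on l.player_id = r.player_id. A NULL in a compared column never satisfies the condition.
- l[0] player_id=1 → no match; dropped.
- l[1] player_id=3 → no match; dropped.
- l[2] player_id=7 → 1 match(es) in r → 1 row(s).
- l[3] player_id=9 → no match; dropped.
- l[4] player_id=7 → 1 match(es) in r → 1 row(s).
- l[5] player_id=2 → no match; dropped.
- l[6] player_id=NULL → no match; dropped.
- l[7] player_id=9 → no match; dropped.
Total: 2 rows.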